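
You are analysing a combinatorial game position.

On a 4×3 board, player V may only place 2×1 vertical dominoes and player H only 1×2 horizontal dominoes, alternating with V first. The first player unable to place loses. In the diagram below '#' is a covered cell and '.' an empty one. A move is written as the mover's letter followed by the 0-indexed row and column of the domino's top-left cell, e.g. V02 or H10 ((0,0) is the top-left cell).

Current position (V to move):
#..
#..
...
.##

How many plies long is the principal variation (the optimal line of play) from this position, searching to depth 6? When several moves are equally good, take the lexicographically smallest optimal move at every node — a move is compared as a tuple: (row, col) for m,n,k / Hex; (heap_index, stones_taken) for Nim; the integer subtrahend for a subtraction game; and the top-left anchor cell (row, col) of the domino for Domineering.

PV length from [#../#../.../.##]: 3 plies

[#../#../.../.##] V move#1: V01:+1/##./##./.../.##*, V02:+1/#.#/#.#/.../.##, V11:+1/#../##./.#./.##, V12:+1/#../#.#/..#/.##, V20:-1/#../#../#../###
[##./##./.../.##] H move#2: H20:-1/##./##./##./.##*, H21:-1/##./##./.##/.##
[##./##./##./.##] V move#3: V02:+1/###/###/##./.##*, V12:+1/##./###/###/.##
[###/###/##./.##] end (terminal -1, H#4); searched #../#../.../.## to 6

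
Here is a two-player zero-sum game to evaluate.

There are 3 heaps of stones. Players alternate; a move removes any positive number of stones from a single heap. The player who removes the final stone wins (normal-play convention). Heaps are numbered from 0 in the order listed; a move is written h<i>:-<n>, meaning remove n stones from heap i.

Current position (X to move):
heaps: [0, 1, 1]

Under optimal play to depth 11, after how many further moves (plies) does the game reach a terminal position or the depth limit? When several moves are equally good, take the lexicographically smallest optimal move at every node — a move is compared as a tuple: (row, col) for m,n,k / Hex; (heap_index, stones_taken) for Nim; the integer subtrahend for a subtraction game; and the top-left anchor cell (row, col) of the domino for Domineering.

PV length from [(0,1,1)]: 2 plies

[(0,1,1)] X move#1: h1:-1:-1/(0,0,1)*, h2:-1:-1/(0,1,0)
[(0,0,1)] O move#2: h2:-1:+1/(0,0,0)*
[(0,0,0)] end (terminal -1, X#3); searched (0,1,1) to 11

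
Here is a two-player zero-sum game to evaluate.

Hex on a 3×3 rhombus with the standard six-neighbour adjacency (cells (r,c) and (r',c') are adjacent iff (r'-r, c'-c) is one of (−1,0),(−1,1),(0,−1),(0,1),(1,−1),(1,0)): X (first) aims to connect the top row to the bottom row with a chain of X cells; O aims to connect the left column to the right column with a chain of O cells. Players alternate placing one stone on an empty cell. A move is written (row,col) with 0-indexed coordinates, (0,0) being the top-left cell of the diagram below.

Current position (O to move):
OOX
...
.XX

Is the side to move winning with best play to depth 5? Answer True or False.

ply 1, O at OOX/.../.XX | (1,0)=-1→OOX/O../.XX*; (1,1)=-1→OOX/.O./.XX; (1,2)=-1→OOX/..O/.XX; (2,0)=-1→OOX/.../OXX
ply 2, X at OOX/O../.XX | (1,1)=+1→OOX/OX./.XX*; (1,2)=+1→OOX/O.X/.XX; (2,0)=+1→OOX/O../XXX
ply 3: OOX/OX./.XX is terminal -1 (O); from OOX/.../.XX depth 5

O winning at [OOX/.../.XX]: False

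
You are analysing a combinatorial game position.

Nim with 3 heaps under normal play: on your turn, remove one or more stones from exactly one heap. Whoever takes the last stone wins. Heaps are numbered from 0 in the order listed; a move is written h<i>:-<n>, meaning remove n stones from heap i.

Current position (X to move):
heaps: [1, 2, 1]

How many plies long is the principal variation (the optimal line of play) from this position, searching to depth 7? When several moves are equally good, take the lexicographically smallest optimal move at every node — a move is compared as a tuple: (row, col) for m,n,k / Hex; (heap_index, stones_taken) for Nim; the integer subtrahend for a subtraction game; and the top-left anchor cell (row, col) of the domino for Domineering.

PV length from [(1,2,1)]: 3 plies

p1 X@[(1,2,1)]: h0:-1[(0,2,1)]-1 h1:-1[(1,1,1)]-1 h1:-2[(1,0,1)]+1* h2:-1[(1,2,0)]-1
p2 O@[(1,0,1)]: h0:-1[(0,0,1)]-1* h2:-1[(1,0,0)]-1
p3 X@[(0,0,1)]: h2:-1[(0,0,0)]+1*
p4 O@[(0,0,0)] terminal -1; root [(1,2,1)] d7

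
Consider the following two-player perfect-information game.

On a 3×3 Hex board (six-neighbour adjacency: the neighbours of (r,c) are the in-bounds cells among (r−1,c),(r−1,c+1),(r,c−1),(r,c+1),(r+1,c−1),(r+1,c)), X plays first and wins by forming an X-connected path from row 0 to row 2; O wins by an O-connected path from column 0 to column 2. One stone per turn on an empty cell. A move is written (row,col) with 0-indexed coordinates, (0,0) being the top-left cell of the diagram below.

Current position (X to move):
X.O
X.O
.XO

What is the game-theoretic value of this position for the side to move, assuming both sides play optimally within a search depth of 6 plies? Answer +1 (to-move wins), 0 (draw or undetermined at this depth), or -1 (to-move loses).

[X.O/X.O/.XO] X move#1: (0,1):+1/XXO/X.O/.XO*, (1,1):+1/X.O/XXO/.XO, (2,0):+1/X.O/X.O/XXO
[XXO/X.O/.XO] O move#2: (1,1):-1/XXO/XOO/.XO*, (2,0):-1/XXO/X.O/OXO
[XXO/XOO/.XO] X move#3: (2,0):+1/XXO/XOO/XXO*
[XXO/XOO/XXO] end (terminal -1, O#4); searched X.O/X.O/.XO to 6

value(X.O/X.O/.XO, X) = +1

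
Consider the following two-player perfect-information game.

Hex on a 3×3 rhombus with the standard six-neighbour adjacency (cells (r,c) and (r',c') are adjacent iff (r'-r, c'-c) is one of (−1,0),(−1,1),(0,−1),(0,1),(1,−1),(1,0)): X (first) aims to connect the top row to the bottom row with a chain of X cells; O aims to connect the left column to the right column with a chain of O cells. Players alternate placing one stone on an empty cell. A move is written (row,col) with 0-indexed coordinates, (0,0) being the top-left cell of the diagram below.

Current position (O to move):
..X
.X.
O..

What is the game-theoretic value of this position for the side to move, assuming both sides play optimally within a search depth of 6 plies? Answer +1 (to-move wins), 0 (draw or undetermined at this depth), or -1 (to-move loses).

value(..X/.X./O.., O) = +1

p1 O@[..X/.X./O..]: (0,0)[O.X/.X./O..]-1 (0,1)[.OX/.X./O..]-1 (1,0)[..X/OX./O..]-1 (1,2)[..X/.XO/O..]-1 (2,1)[..X/.X./OO.]+1* (2,2)[..X/.X./O.O]-1
p2 X@[..X/.X./OO.]: (0,0)[X.X/.X./OO.]-1* (0,1)[.XX/.X./OO.]-1 (1,0)[..X/XX./OO.]-1 (1,2)[..X/.XX/OO.]-1 (2,2)[..X/.X./OOX]-1
p3 O@[X.X/.X./OO.]: (0,1)[XOX/.X./OO.]+1* (1,0)[X.X/OX./OO.]+1 (1,2)[X.X/.XO/OO.]+1 (2,2)[X.X/.X./OOO]+1
p4 X@[XOX/.X./OO.]: (1,0)[XOX/XX./OO.]-1* (1,2)[XOX/.XX/OO.]-1 (2,2)[XOX/.X./OOX]-1
p5 O@[XOX/XX./OO.]: (1,2)[XOX/XXO/OO.]+1* (2,2)[XOX/XX./OOO]+1
p6 X@[XOX/XXO/OO.] terminal -1; root [..X/.X./O..] d6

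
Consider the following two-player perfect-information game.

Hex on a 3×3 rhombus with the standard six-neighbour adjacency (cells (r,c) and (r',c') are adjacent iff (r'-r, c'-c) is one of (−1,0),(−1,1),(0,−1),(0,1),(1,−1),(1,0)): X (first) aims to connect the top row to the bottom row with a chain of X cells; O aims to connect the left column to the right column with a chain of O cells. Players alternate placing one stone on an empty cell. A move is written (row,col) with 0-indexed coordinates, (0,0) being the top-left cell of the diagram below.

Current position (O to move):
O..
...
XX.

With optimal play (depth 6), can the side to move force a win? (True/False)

ply 1, O at O../.../XX. | (0,1)=-1→OO./.../XX.; (0,2)=-1→O.O/.../XX.; (1,0)=-1→O../O../XX.; (1,1)=+1→O../.O./XX.*; (1,2)=-1→O../..O/XX.; (2,2)=-1→O../.../XXO
ply 2, X at O../.O./XX. | (0,1)=-1→OX./.O./XX.*; (0,2)=-1→O.X/.O./XX.; (1,0)=-1→O../XO./XX.; (1,2)=-1→O../.OX/XX.; (2,2)=-1→O../.O./XXX
ply 3, O at OX./.O./XX. | (0,2)=-1→OXO/.O./XX.; (1,0)=+1→OX./OO./XX.*; (1,2)=-1→OX./.OO/XX.; (2,2)=-1→OX./.O./XXO
ply 4, X at OX./OO./XX. | (0,2)=-1→OXX/OO./XX.*; (1,2)=-1→OX./OOX/XX.; (2,2)=-1→OX./OO./XXX
ply 5, O at OXX/OO./XX. | (1,2)=+1→OXX/OOO/XX.*; (2,2)=-1→OXX/OO./XXO
ply 6: OXX/OOO/XX. is terminal -1 (X); from O../.../XX. depth 6

O winning at [O../.../XX.]: True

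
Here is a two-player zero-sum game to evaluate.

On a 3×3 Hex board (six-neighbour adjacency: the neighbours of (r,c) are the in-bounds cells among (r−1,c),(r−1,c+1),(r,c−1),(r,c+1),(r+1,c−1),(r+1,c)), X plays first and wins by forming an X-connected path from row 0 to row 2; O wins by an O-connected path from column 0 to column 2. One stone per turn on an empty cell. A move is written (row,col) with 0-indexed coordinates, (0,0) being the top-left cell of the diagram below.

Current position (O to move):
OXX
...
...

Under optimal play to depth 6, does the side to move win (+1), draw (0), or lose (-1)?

p1 O@[OXX/.../...]: (1,0)[OXX/O../...]-1* (1,1)[OXX/.O./...]-1 (1,2)[OXX/..O/...]-1 (2,0)[OXX/.../O..]-1 (2,1)[OXX/.../.O.]-1 (2,2)[OXX/.../..O]-1
p2 X@[OXX/O../...]: (1,1)[OXX/OX./...]+1* (1,2)[OXX/O.X/...]+1 (2,0)[OXX/O../X..]+1 (2,1)[OXX/O../.X.]+1 (2,2)[OXX/O../..X]+1
p3 O@[OXX/OX./...]: (1,2)[OXX/OXO/...]-1* (2,0)[OXX/OX./O..]-1 (2,1)[OXX/OX./.O.]-1 (2,2)[OXX/OX./..O]-1
p4 X@[OXX/OXO/...]: (2,0)[OXX/OXO/X..]+1* (2,1)[OXX/OXO/.X.]+1 (2,2)[OXX/OXO/..X]+1
p5 O@[OXX/OXO/X..] terminal -1; root [OXX/.../...] d6

value(OXX/.../..., O) = -1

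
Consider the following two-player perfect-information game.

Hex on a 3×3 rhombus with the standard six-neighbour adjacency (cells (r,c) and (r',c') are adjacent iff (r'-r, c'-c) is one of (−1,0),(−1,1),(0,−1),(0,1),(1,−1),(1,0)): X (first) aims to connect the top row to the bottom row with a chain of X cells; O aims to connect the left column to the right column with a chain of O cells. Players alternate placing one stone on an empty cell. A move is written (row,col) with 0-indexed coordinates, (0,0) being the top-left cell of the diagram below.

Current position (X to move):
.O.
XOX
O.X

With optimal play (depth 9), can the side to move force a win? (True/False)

p1 X@[.O./XOX/O.X]: (0,0)[XO./XOX/O.X]-1 (0,2)[.OX/XOX/O.X]+1* (2,1)[.O./XOX/OXX]-1
p2 O@[.OX/XOX/O.X] terminal -1; root [.O./XOX/O.X] d9

X winning at [.O./XOX/O.X]: True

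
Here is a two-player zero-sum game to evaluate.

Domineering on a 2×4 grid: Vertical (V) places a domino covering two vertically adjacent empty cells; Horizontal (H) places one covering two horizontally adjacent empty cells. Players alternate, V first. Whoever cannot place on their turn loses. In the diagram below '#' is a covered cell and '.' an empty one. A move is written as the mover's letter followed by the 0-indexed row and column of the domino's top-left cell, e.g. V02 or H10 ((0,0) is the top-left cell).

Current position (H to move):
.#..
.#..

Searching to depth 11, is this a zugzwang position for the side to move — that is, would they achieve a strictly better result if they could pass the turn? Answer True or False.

zugzwang(.#../.#.., H) = False

p1 H@[.#../.#..]: H02[.###/.#..]+1* H12[.#../.###]+1
p2 V@[.###/.#..]: V00[####/##..]-1*
p3 H@[####/##..]: H12[####/####]+1*
p4 V@[####/####] terminal -1; root [.#../.#..] d11
pass branch (V moves first from the same position):
  | p1 V@[.#../.#..]: V00[##../##..]-1 V02[.##./.##.]+1* V03[.#.#/.#.#]+1
  | p2 H@[.##./.##.] terminal -1; root [.#../.#..] d11
H moving scores +1; H passing scores -1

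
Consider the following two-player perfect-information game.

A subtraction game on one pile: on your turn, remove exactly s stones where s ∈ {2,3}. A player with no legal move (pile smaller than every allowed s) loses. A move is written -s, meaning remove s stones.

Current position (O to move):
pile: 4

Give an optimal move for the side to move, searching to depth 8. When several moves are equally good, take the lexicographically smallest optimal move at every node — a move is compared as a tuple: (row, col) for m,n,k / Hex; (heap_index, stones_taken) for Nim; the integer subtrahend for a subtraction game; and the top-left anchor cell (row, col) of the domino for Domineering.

p1 O@[4]: -2[2]-1 -3[1]+1*
p2 X@[1] terminal -1; root [4] d8

O's best at [4]: -3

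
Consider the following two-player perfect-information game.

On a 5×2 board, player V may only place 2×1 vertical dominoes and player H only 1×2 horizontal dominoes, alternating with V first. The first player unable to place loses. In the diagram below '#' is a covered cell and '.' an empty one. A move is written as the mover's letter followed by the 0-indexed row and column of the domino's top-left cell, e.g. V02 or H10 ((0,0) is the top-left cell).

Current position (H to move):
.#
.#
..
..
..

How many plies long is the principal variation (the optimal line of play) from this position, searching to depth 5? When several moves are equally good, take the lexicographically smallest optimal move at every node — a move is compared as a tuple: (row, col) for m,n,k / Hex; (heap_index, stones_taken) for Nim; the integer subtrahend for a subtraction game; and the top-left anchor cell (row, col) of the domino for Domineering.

[.#/.#/../../..] H move#1: H20:-1/.#/.#/##/../.., H30:+1/.#/.#/../##/..*, H40:-1/.#/.#/../../##
[.#/.#/../##/..] V move#2: V00:-1/##/##/../##/..*, V10:-1/.#/##/#./##/..
[##/##/../##/..] H move#3: H20:+1/##/##/##/##/..*, H40:+1/##/##/../##/##
[##/##/##/##/..] end (terminal -1, V#4); searched .#/.#/../../.. to 5

PV length from [.#/.#/../../..]: 3 plies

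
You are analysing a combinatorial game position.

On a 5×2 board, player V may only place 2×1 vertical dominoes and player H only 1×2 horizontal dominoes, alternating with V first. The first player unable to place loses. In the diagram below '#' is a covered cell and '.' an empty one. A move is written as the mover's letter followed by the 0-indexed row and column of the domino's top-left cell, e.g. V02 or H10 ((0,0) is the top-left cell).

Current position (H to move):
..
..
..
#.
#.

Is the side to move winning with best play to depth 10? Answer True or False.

H winning at [../../../#./#.]: True

ply 1, H at ../../../#./#. | H00=-1→##/../../#./#.; H10=+1→../##/../#./#.*; H20=-1→../../##/#./#.
ply 2, V at ../##/../#./#. | V21=-1→../##/.#/##/#.*; V31=-1→../##/../##/##
ply 3, H at ../##/.#/##/#. | H00=+1→##/##/.#/##/#.*
ply 4: ##/##/.#/##/#. is terminal -1 (V); from ../../../#./#. depth 10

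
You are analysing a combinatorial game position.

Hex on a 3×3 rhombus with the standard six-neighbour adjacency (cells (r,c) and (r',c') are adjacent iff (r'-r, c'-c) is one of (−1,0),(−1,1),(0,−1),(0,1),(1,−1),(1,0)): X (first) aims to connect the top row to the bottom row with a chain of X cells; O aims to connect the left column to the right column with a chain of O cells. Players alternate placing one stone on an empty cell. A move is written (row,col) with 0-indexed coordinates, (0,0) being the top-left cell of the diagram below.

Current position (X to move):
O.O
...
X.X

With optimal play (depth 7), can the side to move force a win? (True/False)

p1 X@[O.O/.../X.X]: (0,1)[OXO/.../X.X]+1* (1,0)[O.O/X../X.X]-1 (1,1)[O.O/.X./X.X]-1 (1,2)[O.O/..X/X.X]-1 (2,1)[O.O/.../XXX]-1
p2 O@[OXO/.../X.X]: (1,0)[OXO/O../X.X]-1* (1,1)[OXO/.O./X.X]-1 (1,2)[OXO/..O/X.X]-1 (2,1)[OXO/.../XOX]-1
p3 X@[OXO/O../X.X]: (1,1)[OXO/OX./X.X]+1* (1,2)[OXO/O.X/X.X]-1 (2,1)[OXO/O../XXX]-1
p4 O@[OXO/OX./X.X] terminal -1; root [O.O/.../X.X] d7

X winning at [O.O/.../X.X]: True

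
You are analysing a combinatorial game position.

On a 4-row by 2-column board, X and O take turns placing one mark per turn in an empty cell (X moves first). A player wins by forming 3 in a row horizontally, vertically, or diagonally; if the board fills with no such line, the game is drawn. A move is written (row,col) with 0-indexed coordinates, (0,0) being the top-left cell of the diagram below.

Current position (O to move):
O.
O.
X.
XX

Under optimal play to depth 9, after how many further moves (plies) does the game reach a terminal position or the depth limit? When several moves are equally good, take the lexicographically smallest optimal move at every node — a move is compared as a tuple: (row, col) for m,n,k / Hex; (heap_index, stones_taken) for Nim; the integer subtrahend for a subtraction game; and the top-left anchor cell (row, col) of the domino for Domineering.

PV length from [O./O./X./XX]: 3 plies

ply 1, O at O./O./X./XX | (0,1)=+0→OO/O./X./XX*; (1,1)=+0→O./OO/X./XX; (2,1)=+0→O./O./XO/XX
ply 2, X at OO/O./X./XX | (1,1)=+0→OO/OX/X./XX*; (2,1)=+0→OO/O./XX/XX
ply 3, O at OO/OX/X./XX | (2,1)=+0→OO/OX/XO/XX*
ply 4: OO/OX/XO/XX is terminal +0 (X); from O./O./X./XX depth 9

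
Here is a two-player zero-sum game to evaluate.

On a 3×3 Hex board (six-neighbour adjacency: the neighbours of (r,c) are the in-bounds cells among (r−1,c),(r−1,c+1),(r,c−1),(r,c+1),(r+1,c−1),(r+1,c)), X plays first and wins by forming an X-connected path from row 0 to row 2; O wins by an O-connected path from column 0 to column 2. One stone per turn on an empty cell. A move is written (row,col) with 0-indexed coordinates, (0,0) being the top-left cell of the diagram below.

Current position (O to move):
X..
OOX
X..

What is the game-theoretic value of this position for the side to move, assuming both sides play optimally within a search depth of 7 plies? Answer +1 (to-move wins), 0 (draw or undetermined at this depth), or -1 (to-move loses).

value(X../OOX/X.., O) = +1

[X../OOX/X..] O move#1: (0,1):-1/XO./OOX/X.., (0,2):+1/X.O/OOX/X..*, (2,1):+1/X../OOX/XO., (2,2):+1/X../OOX/X.O
[X.O/OOX/X..] end (terminal -1, X#2); searched X../OOX/X.. to 7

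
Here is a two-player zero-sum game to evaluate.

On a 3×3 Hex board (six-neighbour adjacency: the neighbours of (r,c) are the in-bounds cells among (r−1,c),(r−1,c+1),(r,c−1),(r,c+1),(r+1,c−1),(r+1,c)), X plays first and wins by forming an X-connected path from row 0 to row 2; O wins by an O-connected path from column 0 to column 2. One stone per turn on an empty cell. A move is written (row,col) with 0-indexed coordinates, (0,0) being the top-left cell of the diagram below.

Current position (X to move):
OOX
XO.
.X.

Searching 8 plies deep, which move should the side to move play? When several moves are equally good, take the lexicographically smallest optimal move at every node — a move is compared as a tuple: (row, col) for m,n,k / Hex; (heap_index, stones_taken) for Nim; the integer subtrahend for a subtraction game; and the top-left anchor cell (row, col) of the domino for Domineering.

p1 X@[OOX/XO./.X.]: (1,2)[OOX/XOX/.X.]+1* (2,0)[OOX/XO./XX.]-1 (2,2)[OOX/XO./.XX]-1
p2 O@[OOX/XOX/.X.] terminal -1; root [OOX/XO./.X.] d8

X's best at [OOX/XO./.X.]: (1,2)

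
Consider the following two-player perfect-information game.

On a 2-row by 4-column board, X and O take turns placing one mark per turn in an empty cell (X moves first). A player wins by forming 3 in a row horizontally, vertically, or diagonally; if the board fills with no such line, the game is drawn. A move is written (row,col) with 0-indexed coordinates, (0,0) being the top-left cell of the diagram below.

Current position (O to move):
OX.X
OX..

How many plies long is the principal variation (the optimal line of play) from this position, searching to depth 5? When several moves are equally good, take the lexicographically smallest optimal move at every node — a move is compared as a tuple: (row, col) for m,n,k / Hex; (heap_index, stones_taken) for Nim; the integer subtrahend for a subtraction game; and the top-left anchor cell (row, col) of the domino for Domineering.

ply 1, O at OX.X/OX.. | (0,2)=+0→OXOX/OX..*; (1,2)=-1→OX.X/OXO.; (1,3)=-1→OX.X/OX.O
ply 2, X at OXOX/OX.. | (1,2)=+0→OXOX/OXX.*; (1,3)=+0→OXOX/OX.X
ply 3, O at OXOX/OXX. | (1,3)=+0→OXOX/OXXO*
ply 4: OXOX/OXXO is terminal +0 (X); from OX.X/OX.. depth 5

PV length from [OX.X/OX..]: 3 plies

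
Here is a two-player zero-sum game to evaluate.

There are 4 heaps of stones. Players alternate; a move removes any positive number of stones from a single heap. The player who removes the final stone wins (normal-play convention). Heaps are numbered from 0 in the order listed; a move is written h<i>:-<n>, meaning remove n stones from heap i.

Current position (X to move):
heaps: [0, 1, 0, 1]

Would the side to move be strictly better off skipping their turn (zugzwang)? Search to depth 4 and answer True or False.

zugzwang((0,1,0,1), X) = True

p1 X@[(0,1,0,1)]: h1:-1[(0,0,0,1)]-1* h3:-1[(0,1,0,0)]-1
p2 O@[(0,0,0,1)]: h3:-1[(0,0,0,0)]+1*
p3 X@[(0,0,0,0)] terminal -1; root [(0,1,0,1)] d4
pass branch (O moves first from the same position):
  | p1 O@[(0,1,0,1)]: h1:-1[(0,0,0,1)]-1* h3:-1[(0,1,0,0)]-1
  | p2 X@[(0,0,0,1)]: h3:-1[(0,0,0,0)]+1*
  | p3 O@[(0,0,0,0)] terminal -1; root [(0,1,0,1)] d4
X moving scores -1; X passing scores +1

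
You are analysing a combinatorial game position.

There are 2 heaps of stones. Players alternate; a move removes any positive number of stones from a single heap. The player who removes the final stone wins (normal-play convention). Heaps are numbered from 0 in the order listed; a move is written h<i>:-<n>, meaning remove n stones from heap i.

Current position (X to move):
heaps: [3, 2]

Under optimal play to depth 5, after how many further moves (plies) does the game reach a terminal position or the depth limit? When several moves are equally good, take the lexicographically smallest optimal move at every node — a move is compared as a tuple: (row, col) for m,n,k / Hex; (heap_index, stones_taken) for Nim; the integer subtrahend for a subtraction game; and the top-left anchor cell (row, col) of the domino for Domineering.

PV length from [(3,2)]: 5 plies

p1 X@[(3,2)]: h0:-1[(2,2)]+1* h0:-2[(1,2)]-1 h0:-3[(0,2)]-1 h1:-1[(3,1)]-1 h1:-2[(3,0)]-1
p2 O@[(2,2)]: h0:-1[(1,2)]-1* h0:-2[(0,2)]-1 h1:-1[(2,1)]-1 h1:-2[(2,0)]-1
p3 X@[(1,2)]: h0:-1[(0,2)]-1 h1:-1[(1,1)]+1* h1:-2[(1,0)]-1
p4 O@[(1,1)]: h0:-1[(0,1)]-1* h1:-1[(1,0)]-1
p5 X@[(0,1)]: h1:-1[(0,0)]+1*
p6 O@[(0,0)] terminal -1; root [(3,2)] d5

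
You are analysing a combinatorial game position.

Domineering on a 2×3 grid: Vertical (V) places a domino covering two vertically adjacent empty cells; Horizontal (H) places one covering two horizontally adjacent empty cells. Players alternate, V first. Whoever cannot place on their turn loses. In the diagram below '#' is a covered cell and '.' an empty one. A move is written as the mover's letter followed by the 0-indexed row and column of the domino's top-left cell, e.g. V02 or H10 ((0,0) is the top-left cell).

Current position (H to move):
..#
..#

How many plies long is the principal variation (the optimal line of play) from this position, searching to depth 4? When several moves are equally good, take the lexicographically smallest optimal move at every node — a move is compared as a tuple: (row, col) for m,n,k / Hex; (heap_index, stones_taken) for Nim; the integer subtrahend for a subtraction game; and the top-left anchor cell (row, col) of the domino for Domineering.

PV length from [..#/..#]: 1 ply

p1 H@[..#/..#]: H00[###/..#]+1* H10[..#/###]+1
p2 V@[###/..#] terminal -1; root [..#/..#] d4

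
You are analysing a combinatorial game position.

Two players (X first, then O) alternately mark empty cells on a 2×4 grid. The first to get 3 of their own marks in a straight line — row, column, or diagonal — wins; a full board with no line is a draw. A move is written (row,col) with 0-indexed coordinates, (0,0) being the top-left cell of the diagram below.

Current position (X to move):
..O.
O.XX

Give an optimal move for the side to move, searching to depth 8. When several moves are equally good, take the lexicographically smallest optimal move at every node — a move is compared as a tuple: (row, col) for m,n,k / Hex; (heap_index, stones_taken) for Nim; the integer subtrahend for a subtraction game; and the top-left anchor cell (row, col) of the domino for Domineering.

[..O./O.XX] X move#1: (0,0):+0/X.O./O.XX, (0,1):+0/.XO./O.XX, (0,3):+0/..OX/O.XX, (1,1):+1/..O./OXXX*
[..O./OXXX] end (terminal -1, O#2); searched ..O./O.XX to 8

X's best at [..O./O.XX]: (1,1)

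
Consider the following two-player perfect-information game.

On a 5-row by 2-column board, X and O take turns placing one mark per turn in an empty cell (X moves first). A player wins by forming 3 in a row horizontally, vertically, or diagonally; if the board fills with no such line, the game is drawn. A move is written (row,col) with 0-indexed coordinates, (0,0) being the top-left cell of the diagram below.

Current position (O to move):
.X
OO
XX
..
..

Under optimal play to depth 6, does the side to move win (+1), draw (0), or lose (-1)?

[.X/OO/XX/../..] O move#1: (0,0):+0/OX/OO/XX/../..*, (3,0):+0/.X/OO/XX/O./.., (3,1):+0/.X/OO/XX/.O/.., (4,0):+0/.X/OO/XX/../O., (4,1):+0/.X/OO/XX/../.O
[OX/OO/XX/../..] X move#2: (3,0):+0/OX/OO/XX/X./..*, (3,1):+0/OX/OO/XX/.X/.., (4,0):+0/OX/OO/XX/../X., (4,1):+0/OX/OO/XX/../.X
[OX/OO/XX/X./..] O move#3: (3,1):-1/OX/OO/XX/XO/.., (4,0):+0/OX/OO/XX/X./O.*, (4,1):-1/OX/OO/XX/X./.O
[OX/OO/XX/X./O.] X move#4: (3,1):+0/OX/OO/XX/XX/O.*, (4,1):+0/OX/OO/XX/X./OX
[OX/OO/XX/XX/O.] O move#5: (4,1):+0/OX/OO/XX/XX/OO*
[OX/OO/XX/XX/OO] end (terminal +0, X#6); searched .X/OO/XX/../.. to 6

value(.X/OO/XX/../.., O) = 0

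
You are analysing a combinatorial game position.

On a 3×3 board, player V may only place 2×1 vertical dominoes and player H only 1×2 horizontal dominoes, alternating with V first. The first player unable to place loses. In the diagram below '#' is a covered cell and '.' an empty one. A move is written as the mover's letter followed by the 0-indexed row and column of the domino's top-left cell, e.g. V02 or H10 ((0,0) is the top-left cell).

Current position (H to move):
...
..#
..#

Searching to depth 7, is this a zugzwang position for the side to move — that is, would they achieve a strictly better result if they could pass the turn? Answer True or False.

ply 1, H at .../..#/..# | H00=-1→##./..#/..#; H01=-1→.##/..#/..#; H10=+1→.../###/..#*; H20=-1→.../..#/###
ply 2: .../###/..# is terminal -1 (V); from .../..#/..# depth 7
pass branch (V moves first from the same position):
  | ply 1, V at .../..#/..# | V00=+1→#../#.#/..#*; V01=+1→.#./.##/..#; V10=+1→.../#.#/#.#; V11=+1→.../.##/.##
  | ply 2, H at #../#.#/..# | H01=-1→###/#.#/..#*; H20=-1→#../#.#/###
  | ply 3, V at ###/#.#/..# | V11=+1→###/###/.##*
  | ply 4: ###/###/.## is terminal -1 (H); from .../..#/..# depth 7
H moving scores +1; H passing scores -1

zugzwang(.../..#/..#, H) = False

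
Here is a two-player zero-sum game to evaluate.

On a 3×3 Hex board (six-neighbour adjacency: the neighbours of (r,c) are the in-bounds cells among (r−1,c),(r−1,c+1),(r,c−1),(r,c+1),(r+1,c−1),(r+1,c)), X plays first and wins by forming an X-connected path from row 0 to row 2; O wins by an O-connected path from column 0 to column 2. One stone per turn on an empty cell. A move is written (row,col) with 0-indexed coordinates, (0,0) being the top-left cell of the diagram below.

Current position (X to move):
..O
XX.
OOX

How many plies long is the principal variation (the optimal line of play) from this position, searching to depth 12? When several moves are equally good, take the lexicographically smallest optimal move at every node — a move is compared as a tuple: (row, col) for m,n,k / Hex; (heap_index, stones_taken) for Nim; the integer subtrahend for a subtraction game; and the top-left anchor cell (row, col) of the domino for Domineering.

PV length from [..O/XX./OOX]: 3 plies

[..O/XX./OOX] X move#1: (0,0):-1/X.O/XX./OOX, (0,1):-1/.XO/XX./OOX, (1,2):+1/..O/XXX/OOX*
[..O/XXX/OOX] O move#2: (0,0):-1/O.O/XXX/OOX*, (0,1):-1/.OO/XXX/OOX
[O.O/XXX/OOX] X move#3: (0,1):+1/OXO/XXX/OOX*
[OXO/XXX/OOX] end (terminal -1, O#4); searched ..O/XX./OOX to 12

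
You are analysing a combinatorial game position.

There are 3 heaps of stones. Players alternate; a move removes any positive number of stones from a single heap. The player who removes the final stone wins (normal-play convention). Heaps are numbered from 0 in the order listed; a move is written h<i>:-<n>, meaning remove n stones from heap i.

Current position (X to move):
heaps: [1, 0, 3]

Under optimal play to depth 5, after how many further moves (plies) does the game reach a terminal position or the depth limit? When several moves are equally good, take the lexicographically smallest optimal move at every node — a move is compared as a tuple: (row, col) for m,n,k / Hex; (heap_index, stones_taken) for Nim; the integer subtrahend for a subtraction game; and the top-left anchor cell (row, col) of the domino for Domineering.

[(1,0,3)] X move#1: h0:-1:-1/(0,0,3), h2:-1:-1/(1,0,2), h2:-2:+1/(1,0,1)*, h2:-3:-1/(1,0,0)
[(1,0,1)] O move#2: h0:-1:-1/(0,0,1)*, h2:-1:-1/(1,0,0)
[(0,0,1)] X move#3: h2:-1:+1/(0,0,0)*
[(0,0,0)] end (terminal -1, O#4); searched (1,0,3) to 5

PV length from [(1,0,3)]: 3 plies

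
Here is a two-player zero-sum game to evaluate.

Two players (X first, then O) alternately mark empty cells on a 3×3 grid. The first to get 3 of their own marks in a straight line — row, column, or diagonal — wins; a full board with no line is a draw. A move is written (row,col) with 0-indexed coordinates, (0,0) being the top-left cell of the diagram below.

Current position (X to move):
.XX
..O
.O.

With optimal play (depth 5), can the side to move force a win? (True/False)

X winning at [.XX/..O/.O.]: True

[.XX/..O/.O.] X move#1: (0,0):+1/XXX/..O/.O.*, (1,0):+0/.XX/X.O/.O., (1,1):+1/.XX/.XO/.O., (2,0):+1/.XX/..O/XO., (2,2):+0/.XX/..O/.OX
[XXX/..O/.O.] end (terminal -1, O#2); searched .XX/..O/.O. to 5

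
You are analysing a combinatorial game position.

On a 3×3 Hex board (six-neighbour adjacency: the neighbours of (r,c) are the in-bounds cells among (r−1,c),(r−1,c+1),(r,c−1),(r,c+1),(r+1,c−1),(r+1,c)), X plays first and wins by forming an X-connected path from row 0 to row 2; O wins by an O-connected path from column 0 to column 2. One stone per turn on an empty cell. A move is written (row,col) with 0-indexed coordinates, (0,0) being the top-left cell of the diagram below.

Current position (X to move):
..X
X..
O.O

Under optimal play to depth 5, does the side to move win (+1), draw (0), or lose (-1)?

value(..X/X../O.O, X) = +1

[..X/X../O.O] X move#1: (0,0):-1/X.X/X../O.O, (0,1):-1/.XX/X../O.O, (1,1):-1/..X/XX./O.O, (1,2):-1/..X/X.X/O.O, (2,1):+1/..X/X../OXO*
[..X/X../OXO] O move#2: (0,0):-1/O.X/X../OXO*, (0,1):-1/.OX/X../OXO, (1,1):-1/..X/XO./OXO, (1,2):-1/..X/X.O/OXO
[O.X/X../OXO] X move#3: (0,1):+1/OXX/X../OXO*, (1,1):+1/O.X/XX./OXO, (1,2):+1/O.X/X.X/OXO
[OXX/X../OXO] O move#4: (1,1):-1/OXX/XO./OXO*, (1,2):-1/OXX/X.O/OXO
[OXX/XO./OXO] X move#5: (1,2):+1/OXX/XOX/OXO*
[OXX/XOX/OXO] end (terminal -1, O#6); searched ..X/X../O.O to 5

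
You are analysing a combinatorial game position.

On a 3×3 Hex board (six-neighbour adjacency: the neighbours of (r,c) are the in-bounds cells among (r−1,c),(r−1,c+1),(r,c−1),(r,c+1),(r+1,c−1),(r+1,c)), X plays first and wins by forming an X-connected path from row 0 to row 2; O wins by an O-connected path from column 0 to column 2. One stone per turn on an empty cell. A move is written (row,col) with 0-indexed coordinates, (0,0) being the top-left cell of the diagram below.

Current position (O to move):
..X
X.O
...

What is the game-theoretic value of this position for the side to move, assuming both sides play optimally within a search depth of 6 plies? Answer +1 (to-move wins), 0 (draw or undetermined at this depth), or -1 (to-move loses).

ply 1, O at ..X/X.O/... | (0,0)=-1→O.X/X.O/...; (0,1)=-1→.OX/X.O/...; (1,1)=-1→..X/XOO/...; (2,0)=+1→..X/X.O/O..*; (2,1)=-1→..X/X.O/.O.; (2,2)=-1→..X/X.O/..O
ply 2, X at ..X/X.O/O.. | (0,0)=-1→X.X/X.O/O..*; (0,1)=-1→.XX/X.O/O..; (1,1)=-1→..X/XXO/O..; (2,1)=-1→..X/X.O/OX.; (2,2)=-1→..X/X.O/O.X
ply 3, O at X.X/X.O/O.. | (0,1)=+1→XOX/X.O/O..*; (1,1)=+1→X.X/XOO/O..; (2,1)=+1→X.X/X.O/OO.; (2,2)=+1→X.X/X.O/O.O
ply 4, X at XOX/X.O/O.. | (1,1)=-1→XOX/XXO/O..*; (2,1)=-1→XOX/X.O/OX.; (2,2)=-1→XOX/X.O/O.X
ply 5, O at XOX/XXO/O.. | (2,1)=+1→XOX/XXO/OO.*; (2,2)=-1→XOX/XXO/O.O
ply 6: XOX/XXO/OO. is terminal -1 (X); from ..X/X.O/... depth 6

value(..X/X.O/..., O) = +1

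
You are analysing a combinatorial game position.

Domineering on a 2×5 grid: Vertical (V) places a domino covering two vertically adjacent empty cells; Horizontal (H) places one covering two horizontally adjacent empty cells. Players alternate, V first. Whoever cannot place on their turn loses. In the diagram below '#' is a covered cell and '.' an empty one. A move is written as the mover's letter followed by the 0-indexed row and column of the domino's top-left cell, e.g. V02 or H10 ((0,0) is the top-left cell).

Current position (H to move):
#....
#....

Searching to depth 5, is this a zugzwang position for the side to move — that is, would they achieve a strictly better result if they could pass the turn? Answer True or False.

zugzwang(#..../#...., H) = False

p1 H@[#..../#....]: H01[###../#....]-1 H02[#.##./#....]+1* H03[#..##/#....]-1 H11[#..../###..]-1 H12[#..../#.##.]+1 H13[#..../#..##]-1
p2 V@[#.##./#....]: V01[####./##...]-1* V04[#.###/#...#]-1
p3 H@[####./##...]: H12[####./####.]-1 H13[####./##.##]+1*
p4 V@[####./##.##] terminal -1; root [#..../#....] d5
if H skipped the turn, V would face:
~ p1 V@[#..../#....]: V01[##.../##...]-1* V02[#.#../#.#..]-1 V03[#..#./#..#.]-1 V04[#...#/#...#]-1
~ p2 H@[##.../##...]: H02[####./##...]+1* H03[##.##/##...]+1 H12[##.../####.]+1 H13[##.../##.##]+1
~ p3 V@[####./##...]: V04[#####/##..#]-1*
~ p4 H@[#####/##..#]: H12[#####/#####]+1*
~ p5 V@[#####/#####] terminal -1; root [#..../#....] d5
compare (H): move=+1 vs pass=+1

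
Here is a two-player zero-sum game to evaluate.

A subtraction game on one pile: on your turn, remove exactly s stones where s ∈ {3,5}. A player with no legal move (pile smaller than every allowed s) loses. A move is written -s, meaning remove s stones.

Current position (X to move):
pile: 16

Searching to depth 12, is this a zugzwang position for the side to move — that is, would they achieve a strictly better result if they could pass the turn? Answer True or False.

p1 X@[16]: -3[13]-1* -5[11]-1
p2 O@[13]: -3[10]+1* -5[8]+1
p3 X@[10]: -3[7]-1* -5[5]-1
p4 O@[7]: -3[4]-1 -5[2]+1*
p5 X@[2] terminal -1; root [16] d12
suppose X passes — search the same position with O to move:
pass> p1 O@[16]: -3[13]-1* -5[11]-1
pass> p2 X@[13]: -3[10]+1* -5[8]+1
pass> p3 O@[10]: -3[7]-1* -5[5]-1
pass> p4 X@[7]: -3[4]-1 -5[2]+1*
pass> p5 O@[2] terminal -1; root [16] d12
for X: play -1, pass +1

zugzwang(16, X) = True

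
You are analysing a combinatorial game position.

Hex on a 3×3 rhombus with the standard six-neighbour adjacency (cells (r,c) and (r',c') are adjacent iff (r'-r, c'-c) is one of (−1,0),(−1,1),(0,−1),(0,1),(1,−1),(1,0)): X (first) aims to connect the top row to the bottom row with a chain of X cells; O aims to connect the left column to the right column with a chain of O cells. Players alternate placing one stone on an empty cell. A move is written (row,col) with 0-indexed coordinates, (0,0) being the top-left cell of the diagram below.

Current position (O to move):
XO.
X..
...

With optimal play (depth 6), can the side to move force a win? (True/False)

[XO./X../...] O move#1: (0,2):-1/XOO/X../...*, (1,1):-1/XO./XO./..., (1,2):-1/XO./X.O/..., (2,0):-1/XO./X../O.., (2,1):-1/XO./X../.O., (2,2):-1/XO./X../..O
[XOO/X../...] X move#2: (1,1):+1/XOO/XX./...*, (1,2):+1/XOO/X.X/..., (2,0):+1/XOO/X../X.., (2,1):+1/XOO/X../.X., (2,2):+1/XOO/X../..X
[XOO/XX./...] O move#3: (1,2):-1/XOO/XXO/...*, (2,0):-1/XOO/XX./O.., (2,1):-1/XOO/XX./.O., (2,2):-1/XOO/XX./..O
[XOO/XXO/...] X move#4: (2,0):+1/XOO/XXO/X..*, (2,1):+1/XOO/XXO/.X., (2,2):+1/XOO/XXO/..X
[XOO/XXO/X..] end (terminal -1, O#5); searched XO./X../... to 6

O winning at [XO./X../...]: False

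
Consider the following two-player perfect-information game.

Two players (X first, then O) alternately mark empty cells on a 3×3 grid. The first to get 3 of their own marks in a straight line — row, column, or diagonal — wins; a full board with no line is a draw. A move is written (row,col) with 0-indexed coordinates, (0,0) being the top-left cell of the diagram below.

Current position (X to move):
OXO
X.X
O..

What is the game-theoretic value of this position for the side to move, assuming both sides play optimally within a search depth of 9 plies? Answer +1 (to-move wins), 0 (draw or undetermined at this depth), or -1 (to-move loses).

[OXO/X.X/O..] X move#1: (1,1):+1/OXO/XXX/O..*, (2,1):-1/OXO/X.X/OX., (2,2):-1/OXO/X.X/O.X
[OXO/XXX/O..] end (terminal -1, O#2); searched OXO/X.X/O.. to 9

value(OXO/X.X/O.., X) = +1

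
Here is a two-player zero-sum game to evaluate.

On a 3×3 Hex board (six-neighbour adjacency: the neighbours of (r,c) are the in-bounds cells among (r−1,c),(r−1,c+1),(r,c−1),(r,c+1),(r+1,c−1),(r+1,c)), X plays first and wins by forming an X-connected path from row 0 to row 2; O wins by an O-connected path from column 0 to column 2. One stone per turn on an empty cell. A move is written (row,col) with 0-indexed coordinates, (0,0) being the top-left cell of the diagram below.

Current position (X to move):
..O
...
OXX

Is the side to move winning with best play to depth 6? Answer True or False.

X winning at [..O/.../OXX]: False

p1 X@[..O/.../OXX]: (0,0)[X.O/.../OXX]-1* (0,1)[.XO/.../OXX]-1 (1,0)[..O/X../OXX]-1 (1,1)[..O/.X./OXX]-1 (1,2)[..O/..X/OXX]-1
p2 O@[X.O/.../OXX]: (0,1)[XOO/.../OXX]+1* (1,0)[X.O/O../OXX]+1 (1,1)[X.O/.O./OXX]+1 (1,2)[X.O/..O/OXX]-1
p3 X@[XOO/.../OXX]: (1,0)[XOO/X../OXX]-1* (1,1)[XOO/.X./OXX]-1 (1,2)[XOO/..X/OXX]-1
p4 O@[XOO/X../OXX]: (1,1)[XOO/XO./OXX]+1* (1,2)[XOO/X.O/OXX]-1
p5 X@[XOO/XO./OXX] terminal -1; root [..O/.../OXX] d6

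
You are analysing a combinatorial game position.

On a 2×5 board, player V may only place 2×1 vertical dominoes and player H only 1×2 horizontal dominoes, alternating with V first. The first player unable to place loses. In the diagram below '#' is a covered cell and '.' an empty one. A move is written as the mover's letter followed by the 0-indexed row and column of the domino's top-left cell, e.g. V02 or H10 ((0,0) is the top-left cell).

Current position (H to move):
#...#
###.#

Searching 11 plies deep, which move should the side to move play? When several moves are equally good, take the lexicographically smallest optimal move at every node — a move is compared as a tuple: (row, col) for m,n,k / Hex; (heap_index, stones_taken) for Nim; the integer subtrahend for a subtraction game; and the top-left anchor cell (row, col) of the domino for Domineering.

[#...#/###.#] H move#1: H01:-1/###.#/###.#, H02:+1/#.###/###.#*
[#.###/###.#] end (terminal -1, V#2); searched #...#/###.# to 11

H's best at [#...#/###.#]: H02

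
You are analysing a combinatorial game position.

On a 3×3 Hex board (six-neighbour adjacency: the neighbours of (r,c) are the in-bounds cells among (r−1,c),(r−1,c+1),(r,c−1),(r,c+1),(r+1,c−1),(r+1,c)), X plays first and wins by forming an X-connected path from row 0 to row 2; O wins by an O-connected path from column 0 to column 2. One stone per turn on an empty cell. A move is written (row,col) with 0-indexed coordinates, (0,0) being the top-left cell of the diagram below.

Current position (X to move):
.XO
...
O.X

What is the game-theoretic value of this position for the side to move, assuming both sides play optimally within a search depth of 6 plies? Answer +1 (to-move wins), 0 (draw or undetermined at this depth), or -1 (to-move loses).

[.XO/.../O.X] X move#1: (0,0):-1/XXO/.../O.X, (1,0):-1/.XO/X../O.X, (1,1):+1/.XO/.X./O.X*, (1,2):-1/.XO/..X/O.X, (2,1):-1/.XO/.../OXX
[.XO/.X./O.X] O move#2: (0,0):-1/OXO/.X./O.X*, (1,0):-1/.XO/OX./O.X, (1,2):-1/.XO/.XO/O.X, (2,1):-1/.XO/.X./OOX
[OXO/.X./O.X] X move#3: (1,0):+1/OXO/XX./O.X*, (1,2):+1/OXO/.XX/O.X, (2,1):+1/OXO/.X./OXX
[OXO/XX./O.X] O move#4: (1,2):-1/OXO/XXO/O.X*, (2,1):-1/OXO/XX./OOX
[OXO/XXO/O.X] X move#5: (2,1):+1/OXO/XXO/OXX*
[OXO/XXO/OXX] end (terminal -1, O#6); searched .XO/.../O.X to 6

value(.XO/.../O.X, X) = +1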